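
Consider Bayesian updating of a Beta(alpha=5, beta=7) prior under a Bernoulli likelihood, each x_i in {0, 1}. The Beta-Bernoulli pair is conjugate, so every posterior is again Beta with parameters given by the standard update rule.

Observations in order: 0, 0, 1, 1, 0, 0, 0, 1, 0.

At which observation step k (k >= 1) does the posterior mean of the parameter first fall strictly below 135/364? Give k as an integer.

k = 2

obs 1: x=0 → posterior Beta(5, 8)
obs 2: x=0 → posterior Beta(5, 9)
obs 3: x=1 → posterior Beta(6, 9)
obs 4: x=1 → posterior Beta(7, 9)
obs 5: x=0 → posterior Beta(7, 10)
obs 6: x=0 → posterior Beta(7, 11)
obs 7: x=0 → posterior Beta(7, 12)
obs 8: x=1 → posterior Beta(8, 12)
obs 9: x=0 → posterior Beta(8, 13)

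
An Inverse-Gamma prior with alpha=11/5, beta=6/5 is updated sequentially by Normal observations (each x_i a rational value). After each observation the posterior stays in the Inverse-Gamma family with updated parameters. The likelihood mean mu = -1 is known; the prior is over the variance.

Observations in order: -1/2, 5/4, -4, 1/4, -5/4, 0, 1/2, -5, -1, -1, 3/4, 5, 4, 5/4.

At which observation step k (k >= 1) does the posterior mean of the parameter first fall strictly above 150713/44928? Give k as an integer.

obs 1: x=-1/2 → posterior Inverse-Gamma(27/10, 53/40)
obs 2: x=5/4 → posterior Inverse-Gamma(16/5, 617/160)
obs 3: x=-4 → posterior Inverse-Gamma(37/10, 1337/160)
obs 4: x=1/4 → posterior Inverse-Gamma(21/5, 731/80)
obs 5: x=-5/4 → posterior Inverse-Gamma(47/10, 1467/160)
obs 6: x=0 → posterior Inverse-Gamma(26/5, 1547/160)
obs 7: x=1/2 → posterior Inverse-Gamma(57/10, 1727/160)
obs 8: x=-5 → posterior Inverse-Gamma(31/5, 3007/160)
obs 9: x=-1 → posterior Inverse-Gamma(67/10, 3007/160)
obs 10: x=-1 → posterior Inverse-Gamma(36/5, 3007/160)
obs 11: x=3/4 → posterior Inverse-Gamma(77/10, 813/40)
obs 12: x=5 → posterior Inverse-Gamma(41/5, 1533/40)
obs 13: x=4 → posterior Inverse-Gamma(87/10, 2033/40)
obs 14: x=5/4 → posterior Inverse-Gamma(46/5, 8537/160)

k = 8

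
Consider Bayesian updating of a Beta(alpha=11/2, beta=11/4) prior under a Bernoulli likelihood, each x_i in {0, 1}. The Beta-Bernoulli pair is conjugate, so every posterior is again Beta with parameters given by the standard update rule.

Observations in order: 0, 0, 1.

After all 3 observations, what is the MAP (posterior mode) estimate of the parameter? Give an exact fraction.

obs 1: x=0 → posterior Beta(11/2, 15/4)
obs 2: x=0 → posterior Beta(11/2, 19/4)
obs 3: x=1 → posterior Beta(13/2, 19/4)

22/37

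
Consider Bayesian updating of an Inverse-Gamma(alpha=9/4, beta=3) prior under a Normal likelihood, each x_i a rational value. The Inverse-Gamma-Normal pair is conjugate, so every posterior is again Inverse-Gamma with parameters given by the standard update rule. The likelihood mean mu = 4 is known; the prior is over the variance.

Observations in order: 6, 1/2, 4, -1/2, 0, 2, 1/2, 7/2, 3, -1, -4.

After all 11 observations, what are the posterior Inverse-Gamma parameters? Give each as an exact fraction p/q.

alpha=31/4, beta=165/2

obs 1: x=6 → posterior Inverse-Gamma(11/4, 5)
obs 2: x=1/2 → posterior Inverse-Gamma(13/4, 89/8)
obs 3: x=4 → posterior Inverse-Gamma(15/4, 89/8)
obs 4: x=-1/2 → posterior Inverse-Gamma(17/4, 85/4)
obs 5: x=0 → posterior Inverse-Gamma(19/4, 117/4)
obs 6: x=2 → posterior Inverse-Gamma(21/4, 125/4)
obs 7: x=1/2 → posterior Inverse-Gamma(23/4, 299/8)
obs 8: x=7/2 → posterior Inverse-Gamma(25/4, 75/2)
obs 9: x=3 → posterior Inverse-Gamma(27/4, 38)
obs 10: x=-1 → posterior Inverse-Gamma(29/4, 101/2)
obs 11: x=-4 → posterior Inverse-Gamma(31/4, 165/2)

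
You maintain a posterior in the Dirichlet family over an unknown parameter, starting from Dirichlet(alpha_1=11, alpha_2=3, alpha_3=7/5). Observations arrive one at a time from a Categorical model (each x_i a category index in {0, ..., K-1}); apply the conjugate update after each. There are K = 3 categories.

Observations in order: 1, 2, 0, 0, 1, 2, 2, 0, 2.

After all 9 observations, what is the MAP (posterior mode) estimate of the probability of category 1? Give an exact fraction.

obs 1: x=1 → posterior Dirichlet(11, 4, 7/5)
obs 2: x=2 → posterior Dirichlet(11, 4, 12/5)
obs 3: x=0 → posterior Dirichlet(12, 4, 12/5)
obs 4: x=0 → posterior Dirichlet(13, 4, 12/5)
obs 5: x=1 → posterior Dirichlet(13, 5, 12/5)
obs 6: x=2 → posterior Dirichlet(13, 5, 17/5)
obs 7: x=2 → posterior Dirichlet(13, 5, 22/5)
obs 8: x=0 → posterior Dirichlet(14, 5, 22/5)
obs 9: x=2 → posterior Dirichlet(14, 5, 27/5)

20/107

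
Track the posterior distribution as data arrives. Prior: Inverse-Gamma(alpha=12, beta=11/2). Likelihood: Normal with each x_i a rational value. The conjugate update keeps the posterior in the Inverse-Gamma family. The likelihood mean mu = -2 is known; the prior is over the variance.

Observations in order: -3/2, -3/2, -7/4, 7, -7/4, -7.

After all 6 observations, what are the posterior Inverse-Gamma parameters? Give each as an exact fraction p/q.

alpha=15, beta=941/16

obs 1: x=-3/2 → posterior Inverse-Gamma(25/2, 45/8)
obs 2: x=-3/2 → posterior Inverse-Gamma(13, 23/4)
obs 3: x=-7/4 → posterior Inverse-Gamma(27/2, 185/32)
obs 4: x=7 → posterior Inverse-Gamma(14, 1481/32)
obs 5: x=-7/4 → posterior Inverse-Gamma(29/2, 741/16)
obs 6: x=-7 → posterior Inverse-Gamma(15, 941/16)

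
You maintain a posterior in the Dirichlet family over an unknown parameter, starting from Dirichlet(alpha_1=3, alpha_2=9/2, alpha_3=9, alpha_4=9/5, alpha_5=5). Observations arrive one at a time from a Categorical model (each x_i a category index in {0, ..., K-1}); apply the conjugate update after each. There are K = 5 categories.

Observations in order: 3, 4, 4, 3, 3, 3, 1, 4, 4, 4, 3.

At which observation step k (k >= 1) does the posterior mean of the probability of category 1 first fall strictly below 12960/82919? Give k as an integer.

k = 6

obs 1: x=3 → posterior Dirichlet(3, 9/2, 9, 14/5, 5)
obs 2: x=4 → posterior Dirichlet(3, 9/2, 9, 14/5, 6)
obs 3: x=4 → posterior Dirichlet(3, 9/2, 9, 14/5, 7)
obs 4: x=3 → posterior Dirichlet(3, 9/2, 9, 19/5, 7)
obs 5: x=3 → posterior Dirichlet(3, 9/2, 9, 24/5, 7)
obs 6: x=3 → posterior Dirichlet(3, 9/2, 9, 29/5, 7)
obs 7: x=1 → posterior Dirichlet(3, 11/2, 9, 29/5, 7)
obs 8: x=4 → posterior Dirichlet(3, 11/2, 9, 29/5, 8)
obs 9: x=4 → posterior Dirichlet(3, 11/2, 9, 29/5, 9)
obs 10: x=4 → posterior Dirichlet(3, 11/2, 9, 29/5, 10)
obs 11: x=3 → posterior Dirichlet(3, 11/2, 9, 34/5, 10)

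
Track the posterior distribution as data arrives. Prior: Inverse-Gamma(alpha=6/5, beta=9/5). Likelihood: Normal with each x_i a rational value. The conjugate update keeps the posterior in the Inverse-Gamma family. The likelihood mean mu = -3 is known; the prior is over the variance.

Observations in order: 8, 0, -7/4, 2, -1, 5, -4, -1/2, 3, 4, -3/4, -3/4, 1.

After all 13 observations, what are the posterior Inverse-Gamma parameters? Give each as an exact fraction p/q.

obs 1: x=8 → posterior Inverse-Gamma(17/10, 623/10)
obs 2: x=0 → posterior Inverse-Gamma(11/5, 334/5)
obs 3: x=-7/4 → posterior Inverse-Gamma(27/10, 10813/160)
obs 4: x=2 → posterior Inverse-Gamma(16/5, 12813/160)
obs 5: x=-1 → posterior Inverse-Gamma(37/10, 13133/160)
obs 6: x=5 → posterior Inverse-Gamma(21/5, 18253/160)
obs 7: x=-4 → posterior Inverse-Gamma(47/10, 18333/160)
obs 8: x=-1/2 → posterior Inverse-Gamma(26/5, 18833/160)
obs 9: x=3 → posterior Inverse-Gamma(57/10, 21713/160)
obs 10: x=4 → posterior Inverse-Gamma(31/5, 25633/160)
obs 11: x=-3/4 → posterior Inverse-Gamma(67/10, 13019/80)
obs 12: x=-3/4 → posterior Inverse-Gamma(36/5, 26443/160)
obs 13: x=1 → posterior Inverse-Gamma(77/10, 27723/160)

alpha=77/10, beta=27723/160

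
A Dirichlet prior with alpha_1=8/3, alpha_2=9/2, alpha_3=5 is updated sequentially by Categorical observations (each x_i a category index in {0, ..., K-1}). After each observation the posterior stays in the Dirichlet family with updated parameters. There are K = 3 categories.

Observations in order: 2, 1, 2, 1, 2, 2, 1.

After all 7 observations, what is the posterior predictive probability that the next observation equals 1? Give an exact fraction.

9/23

obs 1: x=2 → posterior Dirichlet(8/3, 9/2, 6)
obs 2: x=1 → posterior Dirichlet(8/3, 11/2, 6)
obs 3: x=2 → posterior Dirichlet(8/3, 11/2, 7)
obs 4: x=1 → posterior Dirichlet(8/3, 13/2, 7)
obs 5: x=2 → posterior Dirichlet(8/3, 13/2, 8)
obs 6: x=2 → posterior Dirichlet(8/3, 13/2, 9)
obs 7: x=1 → posterior Dirichlet(8/3, 15/2, 9)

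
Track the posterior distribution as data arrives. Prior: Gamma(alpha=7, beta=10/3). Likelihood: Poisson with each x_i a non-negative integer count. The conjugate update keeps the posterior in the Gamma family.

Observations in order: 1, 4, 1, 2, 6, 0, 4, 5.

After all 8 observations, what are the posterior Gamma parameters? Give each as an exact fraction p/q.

obs 1: x=1 → posterior Gamma(8, 13/3)
obs 2: x=4 → posterior Gamma(12, 16/3)
obs 3: x=1 → posterior Gamma(13, 19/3)
obs 4: x=2 → posterior Gamma(15, 22/3)
obs 5: x=6 → posterior Gamma(21, 25/3)
obs 6: x=0 → posterior Gamma(21, 28/3)
obs 7: x=4 → posterior Gamma(25, 31/3)
obs 8: x=5 → posterior Gamma(30, 34/3)

alpha=30, beta=34/3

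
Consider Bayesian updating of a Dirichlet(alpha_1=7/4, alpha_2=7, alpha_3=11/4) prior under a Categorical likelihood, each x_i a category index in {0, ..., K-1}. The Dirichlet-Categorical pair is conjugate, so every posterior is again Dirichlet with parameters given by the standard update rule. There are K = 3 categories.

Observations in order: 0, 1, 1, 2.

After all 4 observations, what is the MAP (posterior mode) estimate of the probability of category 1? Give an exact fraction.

16/25

obs 1: x=0 → posterior Dirichlet(11/4, 7, 11/4)
obs 2: x=1 → posterior Dirichlet(11/4, 8, 11/4)
obs 3: x=1 → posterior Dirichlet(11/4, 9, 11/4)
obs 4: x=2 → posterior Dirichlet(11/4, 9, 15/4)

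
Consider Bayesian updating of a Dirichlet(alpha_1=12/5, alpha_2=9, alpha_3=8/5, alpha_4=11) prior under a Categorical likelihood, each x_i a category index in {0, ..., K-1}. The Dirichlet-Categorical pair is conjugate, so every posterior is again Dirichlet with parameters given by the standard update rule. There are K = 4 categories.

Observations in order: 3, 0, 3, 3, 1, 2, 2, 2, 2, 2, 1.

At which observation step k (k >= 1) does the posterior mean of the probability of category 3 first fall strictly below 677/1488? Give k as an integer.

obs 1: x=3 → posterior Dirichlet(12/5, 9, 8/5, 12)
obs 2: x=0 → posterior Dirichlet(17/5, 9, 8/5, 12)
obs 3: x=3 → posterior Dirichlet(17/5, 9, 8/5, 13)
obs 4: x=3 → posterior Dirichlet(17/5, 9, 8/5, 14)
obs 5: x=1 → posterior Dirichlet(17/5, 10, 8/5, 14)
obs 6: x=2 → posterior Dirichlet(17/5, 10, 13/5, 14)
obs 7: x=2 → posterior Dirichlet(17/5, 10, 18/5, 14)
obs 8: x=2 → posterior Dirichlet(17/5, 10, 23/5, 14)
obs 9: x=2 → posterior Dirichlet(17/5, 10, 28/5, 14)
obs 10: x=2 → posterior Dirichlet(17/5, 10, 33/5, 14)
obs 11: x=1 → posterior Dirichlet(17/5, 11, 33/5, 14)

k = 7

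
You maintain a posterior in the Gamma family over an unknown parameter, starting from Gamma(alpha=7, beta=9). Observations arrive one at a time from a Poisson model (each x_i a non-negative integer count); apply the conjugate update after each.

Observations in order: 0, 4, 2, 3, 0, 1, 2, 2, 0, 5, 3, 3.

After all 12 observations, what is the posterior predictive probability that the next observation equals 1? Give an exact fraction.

obs 1: x=0 → posterior Gamma(7, 10)
obs 2: x=4 → posterior Gamma(11, 11)
obs 3: x=2 → posterior Gamma(13, 12)
obs 4: x=3 → posterior Gamma(16, 13)
obs 5: x=0 → posterior Gamma(16, 14)
obs 6: x=1 → posterior Gamma(17, 15)
obs 7: x=2 → posterior Gamma(19, 16)
obs 8: x=2 → posterior Gamma(21, 17)
obs 9: x=0 → posterior Gamma(21, 18)
obs 10: x=5 → posterior Gamma(26, 19)
obs 11: x=3 → posterior Gamma(29, 20)
obs 12: x=3 → posterior Gamma(32, 21)

2046526777500669368329342638102622164679041/6234454917372999247170321835208356696948736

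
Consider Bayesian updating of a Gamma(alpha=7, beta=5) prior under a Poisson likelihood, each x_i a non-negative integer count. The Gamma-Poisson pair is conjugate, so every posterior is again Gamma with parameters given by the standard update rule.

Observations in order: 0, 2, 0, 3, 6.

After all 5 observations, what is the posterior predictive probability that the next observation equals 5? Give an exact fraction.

2394000000000000000000/81402749386839761113321

obs 1: x=0 → posterior Gamma(7, 6)
obs 2: x=2 → posterior Gamma(9, 7)
obs 3: x=0 → posterior Gamma(9, 8)
obs 4: x=3 → posterior Gamma(12, 9)
obs 5: x=6 → posterior Gamma(18, 10)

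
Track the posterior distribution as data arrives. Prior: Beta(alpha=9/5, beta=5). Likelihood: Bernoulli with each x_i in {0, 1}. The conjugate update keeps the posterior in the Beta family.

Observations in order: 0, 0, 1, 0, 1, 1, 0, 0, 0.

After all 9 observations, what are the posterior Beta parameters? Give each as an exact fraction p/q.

alpha=24/5, beta=11

obs 1: x=0 → posterior Beta(9/5, 6)
obs 2: x=0 → posterior Beta(9/5, 7)
obs 3: x=1 → posterior Beta(14/5, 7)
obs 4: x=0 → posterior Beta(14/5, 8)
obs 5: x=1 → posterior Beta(19/5, 8)
obs 6: x=1 → posterior Beta(24/5, 8)
obs 7: x=0 → posterior Beta(24/5, 9)
obs 8: x=0 → posterior Beta(24/5, 10)
obs 9: x=0 → posterior Beta(24/5, 11)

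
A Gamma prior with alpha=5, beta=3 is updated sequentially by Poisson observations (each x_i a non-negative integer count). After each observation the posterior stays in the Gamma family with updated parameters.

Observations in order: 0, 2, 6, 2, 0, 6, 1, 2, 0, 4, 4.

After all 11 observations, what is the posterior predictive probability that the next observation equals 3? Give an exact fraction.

obs 1: x=0 → posterior Gamma(5, 4)
obs 2: x=2 → posterior Gamma(7, 5)
obs 3: x=6 → posterior Gamma(13, 6)
obs 4: x=2 → posterior Gamma(15, 7)
obs 5: x=0 → posterior Gamma(15, 8)
obs 6: x=6 → posterior Gamma(21, 9)
obs 7: x=1 → posterior Gamma(22, 10)
obs 8: x=2 → posterior Gamma(24, 11)
obs 9: x=0 → posterior Gamma(24, 12)
obs 10: x=4 → posterior Gamma(28, 13)
obs 11: x=4 → posterior Gamma(32, 14)

28384988758183084524959452705942944088064/145610960604971353313885629177093505859375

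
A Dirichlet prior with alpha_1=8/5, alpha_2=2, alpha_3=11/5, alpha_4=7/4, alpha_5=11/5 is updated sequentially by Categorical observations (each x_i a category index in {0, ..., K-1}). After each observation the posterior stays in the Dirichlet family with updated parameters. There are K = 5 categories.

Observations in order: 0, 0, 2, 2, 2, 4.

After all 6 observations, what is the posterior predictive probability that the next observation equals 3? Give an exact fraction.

1/9

obs 1: x=0 → posterior Dirichlet(13/5, 2, 11/5, 7/4, 11/5)
obs 2: x=0 → posterior Dirichlet(18/5, 2, 11/5, 7/4, 11/5)
obs 3: x=2 → posterior Dirichlet(18/5, 2, 16/5, 7/4, 11/5)
obs 4: x=2 → posterior Dirichlet(18/5, 2, 21/5, 7/4, 11/5)
obs 5: x=2 → posterior Dirichlet(18/5, 2, 26/5, 7/4, 11/5)
obs 6: x=4 → posterior Dirichlet(18/5, 2, 26/5, 7/4, 16/5)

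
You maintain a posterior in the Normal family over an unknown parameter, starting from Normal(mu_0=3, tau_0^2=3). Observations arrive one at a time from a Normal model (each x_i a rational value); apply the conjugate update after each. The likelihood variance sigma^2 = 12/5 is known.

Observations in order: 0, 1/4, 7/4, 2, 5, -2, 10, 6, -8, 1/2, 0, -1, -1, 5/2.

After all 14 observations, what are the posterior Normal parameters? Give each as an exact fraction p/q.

mu_0=46/37, tau_0^2=6/37

obs 1: x=0 → posterior Normal(4/3, 4/3)
obs 2: x=1/4 → posterior Normal(53/56, 6/7)
obs 3: x=7/4 → posterior Normal(22/19, 12/19)
obs 4: x=2 → posterior Normal(4/3, 1/2)
obs 5: x=5 → posterior Normal(57/29, 12/29)
obs 6: x=-2 → posterior Normal(47/34, 6/17)
obs 7: x=10 → posterior Normal(97/39, 4/13)
obs 8: x=6 → posterior Normal(127/44, 3/11)
obs 9: x=-8 → posterior Normal(87/49, 12/49)
obs 10: x=1/2 → posterior Normal(179/108, 2/9)
obs 11: x=0 → posterior Normal(179/118, 12/59)
obs 12: x=-1 → posterior Normal(169/128, 3/16)
obs 13: x=-1 → posterior Normal(53/46, 4/23)
obs 14: x=5/2 → posterior Normal(46/37, 6/37)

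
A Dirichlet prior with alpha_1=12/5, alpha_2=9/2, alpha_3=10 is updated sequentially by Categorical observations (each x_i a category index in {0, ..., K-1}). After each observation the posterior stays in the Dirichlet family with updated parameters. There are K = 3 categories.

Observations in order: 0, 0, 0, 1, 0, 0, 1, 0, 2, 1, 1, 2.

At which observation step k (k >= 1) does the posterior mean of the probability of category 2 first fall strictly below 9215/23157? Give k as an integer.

k = 11

obs 1: x=0 → posterior Dirichlet(17/5, 9/2, 10)
obs 2: x=0 → posterior Dirichlet(22/5, 9/2, 10)
obs 3: x=0 → posterior Dirichlet(27/5, 9/2, 10)
obs 4: x=1 → posterior Dirichlet(27/5, 11/2, 10)
obs 5: x=0 → posterior Dirichlet(32/5, 11/2, 10)
obs 6: x=0 → posterior Dirichlet(37/5, 11/2, 10)
obs 7: x=1 → posterior Dirichlet(37/5, 13/2, 10)
obs 8: x=0 → posterior Dirichlet(42/5, 13/2, 10)
obs 9: x=2 → posterior Dirichlet(42/5, 13/2, 11)
obs 10: x=1 → posterior Dirichlet(42/5, 15/2, 11)
obs 11: x=1 → posterior Dirichlet(42/5, 17/2, 11)
obs 12: x=2 → posterior Dirichlet(42/5, 17/2, 12)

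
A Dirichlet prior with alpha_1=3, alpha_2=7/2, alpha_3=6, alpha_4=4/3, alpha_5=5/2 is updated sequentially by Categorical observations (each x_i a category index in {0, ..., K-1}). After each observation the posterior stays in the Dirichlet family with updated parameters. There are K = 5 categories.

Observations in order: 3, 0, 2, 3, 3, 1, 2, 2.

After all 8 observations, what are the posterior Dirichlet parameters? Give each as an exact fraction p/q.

obs 1: x=3 → posterior Dirichlet(3, 7/2, 6, 7/3, 5/2)
obs 2: x=0 → posterior Dirichlet(4, 7/2, 6, 7/3, 5/2)
obs 3: x=2 → posterior Dirichlet(4, 7/2, 7, 7/3, 5/2)
obs 4: x=3 → posterior Dirichlet(4, 7/2, 7, 10/3, 5/2)
obs 5: x=3 → posterior Dirichlet(4, 7/2, 7, 13/3, 5/2)
obs 6: x=1 → posterior Dirichlet(4, 9/2, 7, 13/3, 5/2)
obs 7: x=2 → posterior Dirichlet(4, 9/2, 8, 13/3, 5/2)
obs 8: x=2 → posterior Dirichlet(4, 9/2, 9, 13/3, 5/2)

alpha_1=4, alpha_2=9/2, alpha_3=9, alpha_4=13/3, alpha_5=5/2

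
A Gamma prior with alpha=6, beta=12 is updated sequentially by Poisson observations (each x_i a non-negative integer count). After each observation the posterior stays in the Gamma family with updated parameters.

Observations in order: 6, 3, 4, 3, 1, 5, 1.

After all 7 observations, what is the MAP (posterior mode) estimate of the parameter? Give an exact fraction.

28/19

obs 1: x=6 → posterior Gamma(12, 13)
obs 2: x=3 → posterior Gamma(15, 14)
obs 3: x=4 → posterior Gamma(19, 15)
obs 4: x=3 → posterior Gamma(22, 16)
obs 5: x=1 → posterior Gamma(23, 17)
obs 6: x=5 → posterior Gamma(28, 18)
obs 7: x=1 → posterior Gamma(29, 19)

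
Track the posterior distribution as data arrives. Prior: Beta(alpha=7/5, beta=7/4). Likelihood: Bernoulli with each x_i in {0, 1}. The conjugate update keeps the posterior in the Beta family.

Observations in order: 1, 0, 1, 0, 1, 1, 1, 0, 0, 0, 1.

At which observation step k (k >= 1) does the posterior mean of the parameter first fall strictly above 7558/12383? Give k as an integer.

k = 7

obs 1: x=1 → posterior Beta(12/5, 7/4)
obs 2: x=0 → posterior Beta(12/5, 11/4)
obs 3: x=1 → posterior Beta(17/5, 11/4)
obs 4: x=0 → posterior Beta(17/5, 15/4)
obs 5: x=1 → posterior Beta(22/5, 15/4)
obs 6: x=1 → posterior Beta(27/5, 15/4)
obs 7: x=1 → posterior Beta(32/5, 15/4)
obs 8: x=0 → posterior Beta(32/5, 19/4)
obs 9: x=0 → posterior Beta(32/5, 23/4)
obs 10: x=0 → posterior Beta(32/5, 27/4)
obs 11: x=1 → posterior Beta(37/5, 27/4)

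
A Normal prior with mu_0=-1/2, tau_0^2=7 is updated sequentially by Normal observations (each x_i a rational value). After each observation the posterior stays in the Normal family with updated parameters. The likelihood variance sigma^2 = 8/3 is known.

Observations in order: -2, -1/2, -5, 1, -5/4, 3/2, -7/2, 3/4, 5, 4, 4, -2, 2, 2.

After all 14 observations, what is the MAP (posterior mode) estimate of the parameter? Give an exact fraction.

61/151

obs 1: x=-2 → posterior Normal(-46/29, 56/29)
obs 2: x=-1/2 → posterior Normal(-113/100, 28/25)
obs 3: x=-5 → posterior Normal(-323/142, 56/71)
obs 4: x=1 → posterior Normal(-281/184, 14/23)
obs 5: x=-5/4 → posterior Normal(-667/452, 56/113)
obs 6: x=3/2 → posterior Normal(-541/536, 28/67)
obs 7: x=-7/2 → posterior Normal(-167/124, 56/155)
obs 8: x=3/4 → posterior Normal(-193/176, 7/22)
obs 9: x=5 → posterior Normal(-88/197, 56/197)
obs 10: x=4 → posterior Normal(-2/109, 28/109)
obs 11: x=4 → posterior Normal(80/239, 56/239)
obs 12: x=-2 → posterior Normal(19/130, 14/65)
obs 13: x=2 → posterior Normal(80/281, 56/281)
obs 14: x=2 → posterior Normal(61/151, 28/151)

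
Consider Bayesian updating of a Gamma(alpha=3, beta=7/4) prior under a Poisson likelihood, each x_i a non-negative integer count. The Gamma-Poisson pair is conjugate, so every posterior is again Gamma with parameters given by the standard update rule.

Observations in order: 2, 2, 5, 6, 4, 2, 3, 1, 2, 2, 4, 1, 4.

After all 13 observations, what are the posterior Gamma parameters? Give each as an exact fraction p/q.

obs 1: x=2 → posterior Gamma(5, 11/4)
obs 2: x=2 → posterior Gamma(7, 15/4)
obs 3: x=5 → posterior Gamma(12, 19/4)
obs 4: x=6 → posterior Gamma(18, 23/4)
obs 5: x=4 → posterior Gamma(22, 27/4)
obs 6: x=2 → posterior Gamma(24, 31/4)
obs 7: x=3 → posterior Gamma(27, 35/4)
obs 8: x=1 → posterior Gamma(28, 39/4)
obs 9: x=2 → posterior Gamma(30, 43/4)
obs 10: x=2 → posterior Gamma(32, 47/4)
obs 11: x=4 → posterior Gamma(36, 51/4)
obs 12: x=1 → posterior Gamma(37, 55/4)
obs 13: x=4 → posterior Gamma(41, 59/4)

alpha=41, beta=59/4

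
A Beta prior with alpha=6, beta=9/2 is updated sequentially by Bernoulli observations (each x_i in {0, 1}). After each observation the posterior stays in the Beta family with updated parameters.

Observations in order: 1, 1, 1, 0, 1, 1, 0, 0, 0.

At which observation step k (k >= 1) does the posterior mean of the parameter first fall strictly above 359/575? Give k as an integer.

obs 1: x=1 → posterior Beta(7, 9/2)
obs 2: x=1 → posterior Beta(8, 9/2)
obs 3: x=1 → posterior Beta(9, 9/2)
obs 4: x=0 → posterior Beta(9, 11/2)
obs 5: x=1 → posterior Beta(10, 11/2)
obs 6: x=1 → posterior Beta(11, 11/2)
obs 7: x=0 → posterior Beta(11, 13/2)
obs 8: x=0 → posterior Beta(11, 15/2)
obs 9: x=0 → posterior Beta(11, 17/2)

k = 2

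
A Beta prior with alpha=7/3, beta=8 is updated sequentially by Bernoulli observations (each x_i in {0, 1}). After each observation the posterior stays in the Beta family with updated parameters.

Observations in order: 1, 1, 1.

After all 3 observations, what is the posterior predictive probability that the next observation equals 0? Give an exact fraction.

3/5

obs 1: x=1 → posterior Beta(10/3, 8)
obs 2: x=1 → posterior Beta(13/3, 8)
obs 3: x=1 → posterior Beta(16/3, 8)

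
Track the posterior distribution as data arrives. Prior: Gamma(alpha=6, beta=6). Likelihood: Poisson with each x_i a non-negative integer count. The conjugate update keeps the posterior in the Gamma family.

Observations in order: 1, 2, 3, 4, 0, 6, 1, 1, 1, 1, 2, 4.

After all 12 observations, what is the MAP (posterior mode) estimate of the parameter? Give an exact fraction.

31/18

obs 1: x=1 → posterior Gamma(7, 7)
obs 2: x=2 → posterior Gamma(9, 8)
obs 3: x=3 → posterior Gamma(12, 9)
obs 4: x=4 → posterior Gamma(16, 10)
obs 5: x=0 → posterior Gamma(16, 11)
obs 6: x=6 → posterior Gamma(22, 12)
obs 7: x=1 → posterior Gamma(23, 13)
obs 8: x=1 → posterior Gamma(24, 14)
obs 9: x=1 → posterior Gamma(25, 15)
obs 10: x=1 → posterior Gamma(26, 16)
obs 11: x=2 → posterior Gamma(28, 17)
obs 12: x=4 → posterior Gamma(32, 18)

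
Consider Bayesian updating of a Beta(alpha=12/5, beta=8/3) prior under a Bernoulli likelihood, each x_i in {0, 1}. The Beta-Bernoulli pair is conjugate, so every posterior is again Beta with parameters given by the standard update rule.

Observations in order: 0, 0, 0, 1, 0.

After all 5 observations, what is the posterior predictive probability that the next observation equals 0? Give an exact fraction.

100/151

obs 1: x=0 → posterior Beta(12/5, 11/3)
obs 2: x=0 → posterior Beta(12/5, 14/3)
obs 3: x=0 → posterior Beta(12/5, 17/3)
obs 4: x=1 → posterior Beta(17/5, 17/3)
obs 5: x=0 → posterior Beta(17/5, 20/3)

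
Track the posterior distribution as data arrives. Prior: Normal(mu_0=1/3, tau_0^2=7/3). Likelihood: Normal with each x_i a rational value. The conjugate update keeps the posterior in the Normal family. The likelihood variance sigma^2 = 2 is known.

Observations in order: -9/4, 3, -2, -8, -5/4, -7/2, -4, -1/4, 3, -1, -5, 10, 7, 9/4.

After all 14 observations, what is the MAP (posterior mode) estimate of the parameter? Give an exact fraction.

obs 1: x=-9/4 → posterior Normal(-55/52, 14/13)
obs 2: x=3 → posterior Normal(29/80, 7/10)
obs 3: x=-2 → posterior Normal(-1/4, 14/27)
obs 4: x=-8 → posterior Normal(-251/136, 7/17)
obs 5: x=-5/4 → posterior Normal(-143/82, 14/41)
obs 6: x=-7/2 → posterior Normal(-2, 7/24)
obs 7: x=-4 → posterior Normal(-124/55, 14/55)
obs 8: x=-1/4 → posterior Normal(-503/248, 7/31)
obs 9: x=3 → posterior Normal(-419/276, 14/69)
obs 10: x=-1 → posterior Normal(-447/304, 7/38)
obs 11: x=-5 → posterior Normal(-587/332, 14/83)
obs 12: x=10 → posterior Normal(-307/360, 7/45)
obs 13: x=7 → posterior Normal(-111/388, 14/97)
obs 14: x=9/4 → posterior Normal(-3/26, 7/52)

-3/26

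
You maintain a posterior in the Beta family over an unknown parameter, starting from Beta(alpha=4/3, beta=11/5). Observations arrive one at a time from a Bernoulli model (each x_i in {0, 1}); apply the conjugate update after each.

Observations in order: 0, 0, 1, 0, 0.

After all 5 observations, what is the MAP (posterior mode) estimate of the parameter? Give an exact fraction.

10/49

obs 1: x=0 → posterior Beta(4/3, 16/5)
obs 2: x=0 → posterior Beta(4/3, 21/5)
obs 3: x=1 → posterior Beta(7/3, 21/5)
obs 4: x=0 → posterior Beta(7/3, 26/5)
obs 5: x=0 → posterior Beta(7/3, 31/5)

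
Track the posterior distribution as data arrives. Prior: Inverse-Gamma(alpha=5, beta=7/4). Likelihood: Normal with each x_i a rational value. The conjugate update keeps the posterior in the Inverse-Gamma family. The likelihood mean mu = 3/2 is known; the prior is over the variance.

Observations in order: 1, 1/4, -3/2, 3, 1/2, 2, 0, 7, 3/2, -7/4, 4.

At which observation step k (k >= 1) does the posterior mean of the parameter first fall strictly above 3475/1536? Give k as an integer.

obs 1: x=1 → posterior Inverse-Gamma(11/2, 15/8)
obs 2: x=1/4 → posterior Inverse-Gamma(6, 85/32)
obs 3: x=-3/2 → posterior Inverse-Gamma(13/2, 229/32)
obs 4: x=3 → posterior Inverse-Gamma(7, 265/32)
obs 5: x=1/2 → posterior Inverse-Gamma(15/2, 281/32)
obs 6: x=2 → posterior Inverse-Gamma(8, 285/32)
obs 7: x=0 → posterior Inverse-Gamma(17/2, 321/32)
obs 8: x=7 → posterior Inverse-Gamma(9, 805/32)
obs 9: x=3/2 → posterior Inverse-Gamma(19/2, 805/32)
obs 10: x=-7/4 → posterior Inverse-Gamma(10, 487/16)
obs 11: x=4 → posterior Inverse-Gamma(21/2, 537/16)

k = 8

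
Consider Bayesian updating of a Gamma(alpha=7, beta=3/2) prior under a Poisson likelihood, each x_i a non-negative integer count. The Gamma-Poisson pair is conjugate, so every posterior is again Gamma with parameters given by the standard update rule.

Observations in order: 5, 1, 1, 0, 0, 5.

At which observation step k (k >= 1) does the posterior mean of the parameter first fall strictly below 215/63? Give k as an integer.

obs 1: x=5 → posterior Gamma(12, 5/2)
obs 2: x=1 → posterior Gamma(13, 7/2)
obs 3: x=1 → posterior Gamma(14, 9/2)
obs 4: x=0 → posterior Gamma(14, 11/2)
obs 5: x=0 → posterior Gamma(14, 13/2)
obs 6: x=5 → posterior Gamma(19, 15/2)

k = 3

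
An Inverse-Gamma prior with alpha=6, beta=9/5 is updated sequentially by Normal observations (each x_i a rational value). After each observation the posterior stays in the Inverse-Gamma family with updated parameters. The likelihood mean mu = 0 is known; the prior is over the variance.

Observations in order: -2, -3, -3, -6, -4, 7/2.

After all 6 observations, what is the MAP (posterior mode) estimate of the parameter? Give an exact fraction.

1797/400

obs 1: x=-2 → posterior Inverse-Gamma(13/2, 19/5)
obs 2: x=-3 → posterior Inverse-Gamma(7, 83/10)
obs 3: x=-3 → posterior Inverse-Gamma(15/2, 64/5)
obs 4: x=-6 → posterior Inverse-Gamma(8, 154/5)
obs 5: x=-4 → posterior Inverse-Gamma(17/2, 194/5)
obs 6: x=7/2 → posterior Inverse-Gamma(9, 1797/40)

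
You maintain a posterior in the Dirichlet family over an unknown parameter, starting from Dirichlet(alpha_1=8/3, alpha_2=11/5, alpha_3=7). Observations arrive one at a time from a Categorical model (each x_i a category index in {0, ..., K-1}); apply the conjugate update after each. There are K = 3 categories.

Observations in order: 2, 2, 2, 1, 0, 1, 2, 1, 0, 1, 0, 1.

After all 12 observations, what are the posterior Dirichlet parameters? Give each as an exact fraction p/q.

alpha_1=17/3, alpha_2=36/5, alpha_3=11

obs 1: x=2 → posterior Dirichlet(8/3, 11/5, 8)
obs 2: x=2 → posterior Dirichlet(8/3, 11/5, 9)
obs 3: x=2 → posterior Dirichlet(8/3, 11/5, 10)
obs 4: x=1 → posterior Dirichlet(8/3, 16/5, 10)
obs 5: x=0 → posterior Dirichlet(11/3, 16/5, 10)
obs 6: x=1 → posterior Dirichlet(11/3, 21/5, 10)
obs 7: x=2 → posterior Dirichlet(11/3, 21/5, 11)
obs 8: x=1 → posterior Dirichlet(11/3, 26/5, 11)
obs 9: x=0 → posterior Dirichlet(14/3, 26/5, 11)
obs 10: x=1 → posterior Dirichlet(14/3, 31/5, 11)
obs 11: x=0 → posterior Dirichlet(17/3, 31/5, 11)
obs 12: x=1 → posterior Dirichlet(17/3, 36/5, 11)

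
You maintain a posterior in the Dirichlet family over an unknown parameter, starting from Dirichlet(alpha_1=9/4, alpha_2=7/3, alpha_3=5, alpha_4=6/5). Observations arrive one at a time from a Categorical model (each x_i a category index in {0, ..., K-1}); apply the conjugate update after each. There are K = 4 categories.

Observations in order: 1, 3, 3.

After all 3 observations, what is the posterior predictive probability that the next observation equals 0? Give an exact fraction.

obs 1: x=1 → posterior Dirichlet(9/4, 10/3, 5, 6/5)
obs 2: x=3 → posterior Dirichlet(9/4, 10/3, 5, 11/5)
obs 3: x=3 → posterior Dirichlet(9/4, 10/3, 5, 16/5)

135/827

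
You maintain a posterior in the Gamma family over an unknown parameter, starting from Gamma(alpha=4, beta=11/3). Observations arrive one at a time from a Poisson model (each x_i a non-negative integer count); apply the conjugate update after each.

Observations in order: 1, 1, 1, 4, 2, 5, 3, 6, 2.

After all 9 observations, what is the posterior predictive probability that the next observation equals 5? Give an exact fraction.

375572853737295994597697675003591707311947649021640704/6833624772958324635768660320234188206281715423144834961

obs 1: x=1 → posterior Gamma(5, 14/3)
obs 2: x=1 → posterior Gamma(6, 17/3)
obs 3: x=1 → posterior Gamma(7, 20/3)
obs 4: x=4 → posterior Gamma(11, 23/3)
obs 5: x=2 → posterior Gamma(13, 26/3)
obs 6: x=5 → posterior Gamma(18, 29/3)
obs 7: x=3 → posterior Gamma(21, 32/3)
obs 8: x=6 → posterior Gamma(27, 35/3)
obs 9: x=2 → posterior Gamma(29, 38/3)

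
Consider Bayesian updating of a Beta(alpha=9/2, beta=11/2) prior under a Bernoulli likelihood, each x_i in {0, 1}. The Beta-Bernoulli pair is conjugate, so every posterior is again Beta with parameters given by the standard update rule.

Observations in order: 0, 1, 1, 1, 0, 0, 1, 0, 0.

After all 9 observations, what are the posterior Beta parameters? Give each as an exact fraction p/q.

obs 1: x=0 → posterior Beta(9/2, 13/2)
obs 2: x=1 → posterior Beta(11/2, 13/2)
obs 3: x=1 → posterior Beta(13/2, 13/2)
obs 4: x=1 → posterior Beta(15/2, 13/2)
obs 5: x=0 → posterior Beta(15/2, 15/2)
obs 6: x=0 → posterior Beta(15/2, 17/2)
obs 7: x=1 → posterior Beta(17/2, 17/2)
obs 8: x=0 → posterior Beta(17/2, 19/2)
obs 9: x=0 → posterior Beta(17/2, 21/2)

alpha=17/2, beta=21/2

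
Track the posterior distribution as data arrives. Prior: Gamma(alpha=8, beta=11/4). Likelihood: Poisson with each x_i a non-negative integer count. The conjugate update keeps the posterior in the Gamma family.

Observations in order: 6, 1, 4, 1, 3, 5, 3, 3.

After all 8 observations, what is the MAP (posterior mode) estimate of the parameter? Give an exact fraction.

132/43

obs 1: x=6 → posterior Gamma(14, 15/4)
obs 2: x=1 → posterior Gamma(15, 19/4)
obs 3: x=4 → posterior Gamma(19, 23/4)
obs 4: x=1 → posterior Gamma(20, 27/4)
obs 5: x=3 → posterior Gamma(23, 31/4)
obs 6: x=5 → posterior Gamma(28, 35/4)
obs 7: x=3 → posterior Gamma(31, 39/4)
obs 8: x=3 → posterior Gamma(34, 43/4)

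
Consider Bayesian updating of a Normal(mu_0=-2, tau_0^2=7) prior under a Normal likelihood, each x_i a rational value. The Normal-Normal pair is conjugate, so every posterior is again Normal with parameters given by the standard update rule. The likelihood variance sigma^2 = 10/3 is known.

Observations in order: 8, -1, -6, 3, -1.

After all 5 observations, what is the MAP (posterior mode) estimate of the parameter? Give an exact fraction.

obs 1: x=8 → posterior Normal(148/31, 70/31)
obs 2: x=-1 → posterior Normal(127/52, 35/26)
obs 3: x=-6 → posterior Normal(1/73, 70/73)
obs 4: x=3 → posterior Normal(32/47, 35/47)
obs 5: x=-1 → posterior Normal(43/115, 14/23)

43/115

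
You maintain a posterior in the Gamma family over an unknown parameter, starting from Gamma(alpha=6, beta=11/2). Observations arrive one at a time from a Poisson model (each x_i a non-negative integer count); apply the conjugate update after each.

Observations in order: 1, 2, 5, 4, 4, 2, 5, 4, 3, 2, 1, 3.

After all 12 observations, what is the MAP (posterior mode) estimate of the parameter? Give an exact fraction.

82/35

obs 1: x=1 → posterior Gamma(7, 13/2)
obs 2: x=2 → posterior Gamma(9, 15/2)
obs 3: x=5 → posterior Gamma(14, 17/2)
obs 4: x=4 → posterior Gamma(18, 19/2)
obs 5: x=4 → posterior Gamma(22, 21/2)
obs 6: x=2 → posterior Gamma(24, 23/2)
obs 7: x=5 → posterior Gamma(29, 25/2)
obs 8: x=4 → posterior Gamma(33, 27/2)
obs 9: x=3 → posterior Gamma(36, 29/2)
obs 10: x=2 → posterior Gamma(38, 31/2)
obs 11: x=1 → posterior Gamma(39, 33/2)
obs 12: x=3 → posterior Gamma(42, 35/2)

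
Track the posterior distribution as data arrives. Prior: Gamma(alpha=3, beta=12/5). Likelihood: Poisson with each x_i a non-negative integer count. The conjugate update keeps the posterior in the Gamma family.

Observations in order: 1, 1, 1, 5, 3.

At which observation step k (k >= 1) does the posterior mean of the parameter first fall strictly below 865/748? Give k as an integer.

k = 2

obs 1: x=1 → posterior Gamma(4, 17/5)
obs 2: x=1 → posterior Gamma(5, 22/5)
obs 3: x=1 → posterior Gamma(6, 27/5)
obs 4: x=5 → posterior Gamma(11, 32/5)
obs 5: x=3 → posterior Gamma(14, 37/5)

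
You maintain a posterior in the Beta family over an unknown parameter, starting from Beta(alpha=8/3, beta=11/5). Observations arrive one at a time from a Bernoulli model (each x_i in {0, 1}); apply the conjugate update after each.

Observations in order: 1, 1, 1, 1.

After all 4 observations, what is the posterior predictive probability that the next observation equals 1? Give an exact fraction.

100/133

obs 1: x=1 → posterior Beta(11/3, 11/5)
obs 2: x=1 → posterior Beta(14/3, 11/5)
obs 3: x=1 → posterior Beta(17/3, 11/5)
obs 4: x=1 → posterior Beta(20/3, 11/5)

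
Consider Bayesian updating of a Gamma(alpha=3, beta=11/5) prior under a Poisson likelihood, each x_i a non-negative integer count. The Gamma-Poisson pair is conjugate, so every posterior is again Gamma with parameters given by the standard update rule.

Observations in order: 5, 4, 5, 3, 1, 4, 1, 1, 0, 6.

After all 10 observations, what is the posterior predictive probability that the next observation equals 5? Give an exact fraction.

1133661146496105060147531187944885927869255031494354603969477321875/14029246821746503097923037515972170387972518866652972992745390997504

obs 1: x=5 → posterior Gamma(8, 16/5)
obs 2: x=4 → posterior Gamma(12, 21/5)
obs 3: x=5 → posterior Gamma(17, 26/5)
obs 4: x=3 → posterior Gamma(20, 31/5)
obs 5: x=1 → posterior Gamma(21, 36/5)
obs 6: x=4 → posterior Gamma(25, 41/5)
obs 7: x=1 → posterior Gamma(26, 46/5)
obs 8: x=1 → posterior Gamma(27, 51/5)
obs 9: x=0 → posterior Gamma(27, 56/5)
obs 10: x=6 → posterior Gamma(33, 61/5)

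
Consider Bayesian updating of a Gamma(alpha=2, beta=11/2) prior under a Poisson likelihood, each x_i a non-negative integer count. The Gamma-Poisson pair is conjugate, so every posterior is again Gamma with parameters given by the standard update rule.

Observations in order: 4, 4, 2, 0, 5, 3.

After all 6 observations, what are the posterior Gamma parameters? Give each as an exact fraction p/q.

alpha=20, beta=23/2

obs 1: x=4 → posterior Gamma(6, 13/2)
obs 2: x=4 → posterior Gamma(10, 15/2)
obs 3: x=2 → posterior Gamma(12, 17/2)
obs 4: x=0 → posterior Gamma(12, 19/2)
obs 5: x=5 → posterior Gamma(17, 21/2)
obs 6: x=3 → posterior Gamma(20, 23/2)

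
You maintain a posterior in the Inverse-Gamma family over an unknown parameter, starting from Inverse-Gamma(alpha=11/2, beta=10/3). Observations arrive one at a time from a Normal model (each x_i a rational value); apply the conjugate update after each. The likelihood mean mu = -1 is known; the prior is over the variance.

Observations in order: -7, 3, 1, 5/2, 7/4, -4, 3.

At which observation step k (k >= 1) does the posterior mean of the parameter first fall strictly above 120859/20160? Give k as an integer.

obs 1: x=-7 → posterior Inverse-Gamma(6, 64/3)
obs 2: x=3 → posterior Inverse-Gamma(13/2, 88/3)
obs 3: x=1 → posterior Inverse-Gamma(7, 94/3)
obs 4: x=5/2 → posterior Inverse-Gamma(15/2, 899/24)
obs 5: x=7/4 → posterior Inverse-Gamma(8, 3959/96)
obs 6: x=-4 → posterior Inverse-Gamma(17/2, 4391/96)
obs 7: x=3 → posterior Inverse-Gamma(9, 5159/96)

k = 6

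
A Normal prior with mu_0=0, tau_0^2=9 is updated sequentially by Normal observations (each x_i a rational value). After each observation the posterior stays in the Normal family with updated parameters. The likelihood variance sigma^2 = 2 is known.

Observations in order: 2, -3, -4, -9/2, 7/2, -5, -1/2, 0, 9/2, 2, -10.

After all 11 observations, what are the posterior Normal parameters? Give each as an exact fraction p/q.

obs 1: x=2 → posterior Normal(18/11, 18/11)
obs 2: x=-3 → posterior Normal(-9/20, 9/10)
obs 3: x=-4 → posterior Normal(-45/29, 18/29)
obs 4: x=-9/2 → posterior Normal(-9/4, 9/19)
obs 5: x=7/2 → posterior Normal(-54/47, 18/47)
obs 6: x=-5 → posterior Normal(-99/56, 9/28)
obs 7: x=-1/2 → posterior Normal(-207/130, 18/65)
obs 8: x=0 → posterior Normal(-207/148, 9/37)
obs 9: x=9/2 → posterior Normal(-63/83, 18/83)
obs 10: x=2 → posterior Normal(-45/92, 9/46)
obs 11: x=-10 → posterior Normal(-135/101, 18/101)

mu_0=-135/101, tau_0^2=18/101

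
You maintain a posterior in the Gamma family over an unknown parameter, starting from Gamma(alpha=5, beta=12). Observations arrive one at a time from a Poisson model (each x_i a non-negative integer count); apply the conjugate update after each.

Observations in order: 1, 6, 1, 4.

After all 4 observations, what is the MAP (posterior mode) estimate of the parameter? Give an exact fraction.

obs 1: x=1 → posterior Gamma(6, 13)
obs 2: x=6 → posterior Gamma(12, 14)
obs 3: x=1 → posterior Gamma(13, 15)
obs 4: x=4 → posterior Gamma(17, 16)

1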